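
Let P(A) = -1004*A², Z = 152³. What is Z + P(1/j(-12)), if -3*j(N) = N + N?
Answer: 56188677/16 ≈ 3.5118e+6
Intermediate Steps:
j(N) = -2*N/3 (j(N) = -(N + N)/3 = -2*N/3)
Z = 3511808
Z + P(1/j(-12)) = 3511808 - 1004*(1/(-⅔*(-12)))² = 3511808 - 1004*(1/8)² = 3511808 - 1004*(⅛)² = 3511808 - 1004*1/64 = 3511808 - 251/16 = 56188677/16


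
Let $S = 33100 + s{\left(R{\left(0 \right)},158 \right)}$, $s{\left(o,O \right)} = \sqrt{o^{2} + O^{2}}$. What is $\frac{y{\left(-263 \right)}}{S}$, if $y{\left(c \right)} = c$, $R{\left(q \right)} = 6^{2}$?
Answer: $- \frac{435265}{54779187} + \frac{263 \sqrt{6565}}{547791870} \approx -0.0079069$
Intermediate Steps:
$R{\left(q \right)} = 36$
$s{\left(o,O \right)} = \sqrt{O^{2} + o^{2}}$
$S = 33100 + 2 \sqrt{6565}$ ($S = 33100 + \sqrt{158^{2} + 36^{2}} = 33100 + \sqrt{24964 + 1296} = 33100 + \sqrt{26260} = 33100 + 2 \sqrt{6565} \approx 33262.0$)
$\frac{y{\left(-263 \right)}}{S} = - \frac{263}{33100 + 2 \sqrt{6565}}$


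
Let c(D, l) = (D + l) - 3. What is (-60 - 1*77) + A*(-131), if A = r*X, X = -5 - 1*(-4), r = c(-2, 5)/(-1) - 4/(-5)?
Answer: -161/5 ≈ -32.200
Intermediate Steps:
c(D, l) = -3 + D + l
r = ⅘ (r = (-3 - 2 + 5)/(-1) - 4/(-5) = 0*(-1) - 4*(-⅕) = 0 + ⅘ = ⅘ ≈ 0.80000)
X = -1 (X = -5 + 4 = -1)
A = -⅘ (A = (⅘)*(-1) = -⅘ ≈ -0.80000)
(-60 - 1*77) + A*(-131) = (-60 - 1*77) - ⅘*(-131) = (-60 - 77) + 524/5 = -137 + 524/5 = -161/5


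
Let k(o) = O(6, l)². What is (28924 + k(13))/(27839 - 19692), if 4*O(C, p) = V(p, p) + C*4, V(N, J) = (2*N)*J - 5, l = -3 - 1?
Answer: 465385/130352 ≈ 3.5702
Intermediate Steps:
l = -4
V(N, J) = -5 + 2*J*N (V(N, J) = 2*J*N - 5 = -5 + 2*J*N)
O(C, p) = -5/4 + C + p²/2 (O(C, p) = ((-5 + 2*p*p) + C*4)/4 = ((-5 + 2*p²) + 4*C)/4 = (-5 + 2*p² + 4*C)/4 = -5/4 + C + p²/2)
k(o) = 2601/16 (k(o) = (-5/4 + 6 + (½)*(-4)²)² = (-5/4 + 6 + (½)*16)² = (-5/4 + 6 + 8)² = (51/4)² = 2601/16)
(28924 + k(13))/(27839 - 19692) = (28924 + 2601/16)/(27839 - 19692) = (465385/16)/8147 = (465385/16)*(1/8147) = 465385/130352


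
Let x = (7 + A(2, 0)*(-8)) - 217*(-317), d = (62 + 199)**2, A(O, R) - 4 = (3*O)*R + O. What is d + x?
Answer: 136869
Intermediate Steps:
A(O, R) = 4 + O + 3*O*R (A(O, R) = 4 + ((3*O)*R + O) = 4 + (3*O*R + O) = 4 + (O + 3*O*R) = 4 + O + 3*O*R)
d = 68121 (d = 261**2 = 68121)
x = 68748 (x = (7 + (4 + 2 + 3*2*0)*(-8)) - 217*(-317) = (7 + (4 + 2 + 0)*(-8)) + 68789 = (7 + 6*(-8)) + 68789 = (7 - 48) + 68789 = -41 + 68789 = 68748)
d + x = 68121 + 68748 = 136869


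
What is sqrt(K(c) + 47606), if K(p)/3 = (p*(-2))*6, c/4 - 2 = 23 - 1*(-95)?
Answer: sqrt(30326) ≈ 174.14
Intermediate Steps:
c = 480 (c = 8 + 4*(23 - 1*(-95)) = 8 + 4*(23 + 95) = 8 + 4*118 = 8 + 472 = 480)
K(p) = -36*p (K(p) = 3*((p*(-2))*6) = 3*(-2*p*6) = 3*(-12*p) = -36*p)
sqrt(K(c) + 47606) = sqrt(-36*480 + 47606) = sqrt(-17280 + 47606) = sqrt(30326)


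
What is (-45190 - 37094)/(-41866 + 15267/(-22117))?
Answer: 1819875228/925965589 ≈ 1.9654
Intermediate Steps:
(-45190 - 37094)/(-41866 + 15267/(-22117)) = -82284/(-41866 + 15267*(-1/22117)) = -82284/(-41866 - 15267/22117) = -82284/(-925965589/22117) = -82284*(-22117/925965589) = 1819875228/925965589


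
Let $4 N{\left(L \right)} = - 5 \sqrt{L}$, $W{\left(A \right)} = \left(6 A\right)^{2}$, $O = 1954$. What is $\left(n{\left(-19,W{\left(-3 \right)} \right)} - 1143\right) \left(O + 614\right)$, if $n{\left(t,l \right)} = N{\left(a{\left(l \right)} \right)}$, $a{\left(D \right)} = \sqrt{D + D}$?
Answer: $-2935224 - 9630 \cdot 2^{\frac{3}{4}} \approx -2.9514 \cdot 10^{6}$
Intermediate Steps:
$a{\left(D \right)} = \sqrt{2} \sqrt{D}$ ($a{\left(D \right)} = \sqrt{2 D} = \sqrt{2} \sqrt{D}$)
$W{\left(A \right)} = 36 A^{2}$
$N{\left(L \right)} = - \frac{5 \sqrt{L}}{4}$ ($N{\left(L \right)} = \frac{\left(-5\right) \sqrt{L}}{4} = - \frac{5 \sqrt{L}}{4}$)
$n{\left(t,l \right)} = - \frac{5 \sqrt[4]{2} \sqrt[4]{l}}{4}$ ($n{\left(t,l \right)} = - \frac{5 \sqrt{\sqrt{2} \sqrt{l}}}{4} = - \frac{5 \sqrt[4]{2} \sqrt[4]{l}}{4}$)
$\left(n{\left(-19,W{\left(-3 \right)} \right)} - 1143\right) \left(O + 614\right) = \left(- \frac{5 \sqrt[4]{2} \sqrt[4]{36 \left(-3\right)^{2}}}{4} - 1143\right) \left(1954 + 614\right) = \left(- \frac{5 \sqrt[4]{2} \sqrt[4]{36 \cdot 9}}{4} - 1143\right) 2568 = \left(- \frac{5 \sqrt[4]{2} \sqrt[4]{324}}{4} - 1143\right) 2568 = \left(- \frac{5 \sqrt[4]{2} \cdot 3 \sqrt{2}}{4} - 1143\right) 2568 = \left(- \frac{15 \cdot 2^{\frac{3}{4}}}{4} - 1143\right) 2568 = \left(-1143 - \frac{15 \cdot 2^{\frac{3}{4}}}{4}\right) 2568 = -2935224 - 9630 \cdot 2^{\frac{3}{4}}$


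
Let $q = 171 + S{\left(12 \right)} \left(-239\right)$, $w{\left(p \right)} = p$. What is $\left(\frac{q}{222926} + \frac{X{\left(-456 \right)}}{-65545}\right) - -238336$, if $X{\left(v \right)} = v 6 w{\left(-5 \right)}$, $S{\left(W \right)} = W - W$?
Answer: $\frac{696497487817927}{2922336934} \approx 2.3834 \cdot 10^{5}$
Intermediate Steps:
$S{\left(W \right)} = 0$
$q = 171$ ($q = 171 + 0 \left(-239\right) = 171 + 0 = 171$)
$X{\left(v \right)} = - 30 v$ ($X{\left(v \right)} = v 6 \left(-5\right) = 6 v \left(-5\right) = - 30 v$)
$\left(\frac{q}{222926} + \frac{X{\left(-456 \right)}}{-65545}\right) - -238336 = \left(\frac{171}{222926} + \frac{\left(-30\right) \left(-456\right)}{-65545}\right) - -238336 = \left(171 \cdot \frac{1}{222926} + 13680 \left(- \frac{1}{65545}\right)\right) + 238336 = \left(\frac{171}{222926} - \frac{2736}{13109}\right) + 238336 = - \frac{607683897}{2922336934} + 238336 = \frac{696497487817927}{2922336934}$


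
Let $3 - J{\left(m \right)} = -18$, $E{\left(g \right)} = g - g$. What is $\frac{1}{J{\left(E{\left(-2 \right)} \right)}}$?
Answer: $\frac{1}{21} \approx 0.047619$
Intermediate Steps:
$E{\left(g \right)} = 0$
$J{\left(m \right)} = 21$ ($J{\left(m \right)} = 3 - -18 = 3 + 18 = 21$)
$\frac{1}{J{\left(E{\left(-2 \right)} \right)}} = \frac{1}{21}$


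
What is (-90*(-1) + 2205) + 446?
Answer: 2741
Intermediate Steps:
(-90*(-1) + 2205) + 446 = (90 + 2205) + 446 = 2295 + 446 = 2741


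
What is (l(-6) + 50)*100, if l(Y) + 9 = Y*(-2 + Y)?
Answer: 8900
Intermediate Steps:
l(Y) = -9 + Y*(-2 + Y)
(l(-6) + 50)*100 = ((-9 + (-6)² - 2*(-6)) + 50)*100 = ((-9 + 36 + 12) + 50)*100 = (39 + 50)*100 = 89*100 = 8900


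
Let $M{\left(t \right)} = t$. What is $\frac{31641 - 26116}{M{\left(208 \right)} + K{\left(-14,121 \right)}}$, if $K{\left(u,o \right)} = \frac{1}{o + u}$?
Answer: $\frac{591175}{22257} \approx 26.561$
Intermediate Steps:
$\frac{31641 - 26116}{M{\left(208 \right)} + K{\left(-14,121 \right)}} = \frac{31641 - 26116}{208 + \frac{1}{121 - 14}} = \frac{5525}{208 + \frac{1}{107}} = \frac{5525}{\frac{22257}{107}} = 5525 \cdot \frac{107}{22257} = \frac{591175}{22257}$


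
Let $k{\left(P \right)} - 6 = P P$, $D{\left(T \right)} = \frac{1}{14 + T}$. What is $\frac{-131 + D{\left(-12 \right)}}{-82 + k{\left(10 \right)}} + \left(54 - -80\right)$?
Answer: $\frac{2057}{16} \approx 128.56$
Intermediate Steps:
$k{\left(P \right)} = 6 + P^{2}$ ($k{\left(P \right)} = 6 + P P = 6 + P^{2}$)
$\frac{-131 + D{\left(-12 \right)}}{-82 + k{\left(10 \right)}} + \left(54 - -80\right) = \frac{-131 + \frac{1}{14 - 12}}{-82 + \left(6 + 10^{2}\right)} + \left(54 - -80\right) = \frac{-131 + \frac{1}{2}}{-82 + \left(6 + 100\right)} + \left(54 + 80\right) = \frac{-131 + \frac{1}{2}}{-82 + 106} + 134 = - \frac{261}{2 \cdot 24} + 134 = \left(- \frac{261}{2}\right) \frac{1}{24} + 134 = - \frac{87}{16} + 134 = \frac{2057}{16}$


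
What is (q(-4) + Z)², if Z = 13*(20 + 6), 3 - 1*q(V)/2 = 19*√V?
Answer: 112560 - 52288*I ≈ 1.1256e+5 - 52288.0*I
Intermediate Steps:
q(V) = 6 - 38*√V
Z = 338 (Z = 13*26 = 338)
(q(-4) + Z)² = ((6 - 76*I) + 338)² = (344 - 76*I)²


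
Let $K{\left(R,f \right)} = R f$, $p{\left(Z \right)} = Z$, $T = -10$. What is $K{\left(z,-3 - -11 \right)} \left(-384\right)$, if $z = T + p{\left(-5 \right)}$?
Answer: $46080$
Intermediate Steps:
$z = -15$ ($z = -10 - 5 = -15$)
$K{\left(z,-3 - -11 \right)} \left(-384\right) = - 15 \left(-3 - -11\right) \left(-384\right) = - 15 \left(-3 + 11\right) \left(-384\right) = \left(-15\right) 8 \left(-384\right) = \left(-120\right) \left(-384\right) = 46080$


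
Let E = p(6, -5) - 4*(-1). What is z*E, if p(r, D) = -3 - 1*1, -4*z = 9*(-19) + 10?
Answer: 0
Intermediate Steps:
z = 161/4 (z = -(9*(-19) + 10)/4 = -(-171 + 10)/4 = -¼*(-161) = 161/4 ≈ 40.250)
p(r, D) = -4 (p(r, D) = -3 - 1 = -4)
E = 0 (E = -4 - 4*(-1) = -4 + 4 = 0)
z*E = (161/4)*0 = 0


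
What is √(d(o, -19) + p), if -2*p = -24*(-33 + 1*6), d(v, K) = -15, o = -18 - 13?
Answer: I*√339 ≈ 18.412*I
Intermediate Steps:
o = -31
p = -324 (p = -(-12)*(-33 + 1*6) = -(-12)*(-33 + 6) = -(-12)*(-27) = -½*648 = -324)
√(d(o, -19) + p) = √(-15 - 324) = √(-339) = I*√339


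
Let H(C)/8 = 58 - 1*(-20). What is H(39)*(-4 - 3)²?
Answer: 30576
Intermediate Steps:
H(C) = 624 (H(C) = 8*(58 - 1*(-20)) = 8*(58 + 20) = 8*78 = 624)
H(39)*(-4 - 3)² = 624*(-4 - 3)² = 624*(-7)² = 624*49 = 30576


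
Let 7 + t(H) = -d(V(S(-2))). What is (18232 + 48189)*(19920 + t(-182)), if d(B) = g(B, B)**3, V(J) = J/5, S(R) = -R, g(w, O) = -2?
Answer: 1323172741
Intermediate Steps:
V(J) = J/5 (V(J) = J*(1/5) = J/5)
d(B) = -8 (d(B) = (-2)**3 = -8)
t(H) = 1 (t(H) = -7 - 1*(-8) = -7 + 8 = 1)
(18232 + 48189)*(19920 + t(-182)) = (18232 + 48189)*(19920 + 1) = 66421*19921 = 1323172741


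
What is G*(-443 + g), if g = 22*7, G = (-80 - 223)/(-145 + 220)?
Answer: 29189/25 ≈ 1167.6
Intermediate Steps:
G = -101/25 (G = -303/75 = -303*1/75 = -101/25 ≈ -4.0400)
g = 154
G*(-443 + g) = -101*(-443 + 154)/25 = -101/25*(-289) = 29189/25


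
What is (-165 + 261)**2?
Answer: 9216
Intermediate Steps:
(-165 + 261)**2 = 96**2 = 9216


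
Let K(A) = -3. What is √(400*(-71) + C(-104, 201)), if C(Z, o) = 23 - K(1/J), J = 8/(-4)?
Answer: I*√28374 ≈ 168.45*I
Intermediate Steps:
J = -2 (J = 8*(-¼) = -2)
C(Z, o) = 26 (C(Z, o) = 23 - 1*(-3) = 23 + 3 = 26)
√(400*(-71) + C(-104, 201)) = √(400*(-71) + 26) = √(-28400 + 26) = √(-28374) = I*√28374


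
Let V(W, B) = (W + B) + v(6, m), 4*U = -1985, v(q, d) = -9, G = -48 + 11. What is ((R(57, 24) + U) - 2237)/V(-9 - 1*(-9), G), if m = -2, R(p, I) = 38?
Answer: 10781/184 ≈ 58.592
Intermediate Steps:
G = -37
U = -1985/4 (U = (1/4)*(-1985) = -1985/4 ≈ -496.25)
V(W, B) = -9 + B + W (V(W, B) = (W + B) - 9 = (B + W) - 9 = -9 + B + W)
((R(57, 24) + U) - 2237)/V(-9 - 1*(-9), G) = ((38 - 1985/4) - 2237)/(-9 - 37 + (-9 - 1*(-9))) = (-1833/4 - 2237)/(-9 - 37 + (-9 + 9)) = -10781/(4*(-9 - 37 + 0)) = -10781/4/(-46) = -10781/4*(-1/46) = 10781/184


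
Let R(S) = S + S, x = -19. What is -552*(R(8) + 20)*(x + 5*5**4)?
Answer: -61722432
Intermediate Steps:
R(S) = 2*S
-552*(R(8) + 20)*(x + 5*5**4) = -552*(2*8 + 20)*(-19 + 5*5**4) = -552*(16 + 20)*(-19 + 5*625) = -19872*(-19 + 3125) = -19872*3106 = -552*111816 = -61722432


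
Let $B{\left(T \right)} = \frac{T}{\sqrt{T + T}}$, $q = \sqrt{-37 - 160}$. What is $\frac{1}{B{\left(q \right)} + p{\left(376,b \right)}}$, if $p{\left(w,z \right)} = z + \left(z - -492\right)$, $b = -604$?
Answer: $\frac{2}{-1432 + \sqrt{2} \sqrt[4]{197} \sqrt{i}} \approx -0.0014003 - 3.6731 \cdot 10^{-6} i$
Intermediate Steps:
$q = i \sqrt{197}$ ($q = \sqrt{-197} = i \sqrt{197} \approx 14.036 i$)
$p{\left(w,z \right)} = 492 + 2 z$ ($p{\left(w,z \right)} = z + \left(z + 492\right) = z + \left(492 + z\right) = 492 + 2 z$)
$B{\left(T \right)} = \frac{\sqrt{2} \sqrt{T}}{2}$ ($B{\left(T \right)} = \frac{T}{\sqrt{2 T}} = \frac{T}{\sqrt{2} \sqrt{T}} = T \frac{\sqrt{2}}{2 \sqrt{T}} = \frac{\sqrt{2} \sqrt{T}}{2}$)
$\frac{1}{B{\left(q \right)} + p{\left(376,b \right)}} = \frac{1}{\frac{\sqrt{2} \sqrt{i \sqrt{197}}}{2} + \left(492 + 2 \left(-604\right)\right)} = \frac{1}{\frac{\sqrt{2} \sqrt[4]{197} \sqrt{i}}{2} + \left(492 - 1208\right)} = \frac{1}{\frac{\sqrt{2} \sqrt[4]{197} \sqrt{i}}{2} - 716} = \frac{1}{-716 + \frac{\sqrt{2} \sqrt[4]{197} \sqrt{i}}{2}}$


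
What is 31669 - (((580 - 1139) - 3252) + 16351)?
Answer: 19129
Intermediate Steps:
31669 - (((580 - 1139) - 3252) + 16351) = 31669 - ((-559 - 3252) + 16351) = 31669 - (-3811 + 16351) = 31669 - 1*12540 = 31669 - 12540 = 19129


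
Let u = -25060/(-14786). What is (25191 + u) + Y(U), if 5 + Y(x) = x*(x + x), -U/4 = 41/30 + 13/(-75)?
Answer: 1049341065404/41585625 ≈ 25233.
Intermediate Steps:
u = 12530/7393 (u = -25060*(-1/14786) = 12530/7393 ≈ 1.6948)
U = -358/75 (U = -4*(41/30 + 13/(-75)) = -4*(41*(1/30) + 13*(-1/75)) = -4*(41/30 - 13/75) = -4*179/150 = -358/75 ≈ -4.7733)
Y(x) = -5 + 2*x**2 (Y(x) = -5 + x*(x + x) = -5 + x*(2*x) = -5 + 2*x**2)
(25191 + u) + Y(U) = (25191 + 12530/7393) + (-5 + 2*(-358/75)**2) = 186249593/7393 + (-5 + 2*(128164/5625)) = 186249593/7393 + (-5 + 256328/5625) = 186249593/7393 + 228203/5625 = 1049341065404/41585625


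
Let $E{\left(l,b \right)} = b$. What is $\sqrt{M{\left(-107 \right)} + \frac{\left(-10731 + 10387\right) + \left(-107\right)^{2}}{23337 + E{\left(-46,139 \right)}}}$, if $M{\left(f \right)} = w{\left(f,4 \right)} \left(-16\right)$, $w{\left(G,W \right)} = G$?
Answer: $\frac{\sqrt{235945637773}}{11738} \approx 41.382$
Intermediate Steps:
$M{\left(f \right)} = - 16 f$ ($M{\left(f \right)} = f \left(-16\right) = - 16 f$)
$\sqrt{M{\left(-107 \right)} + \frac{\left(-10731 + 10387\right) + \left(-107\right)^{2}}{23337 + E{\left(-46,139 \right)}}} = \sqrt{\left(-16\right) \left(-107\right) + \frac{\left(-10731 + 10387\right) + \left(-107\right)^{2}}{23337 + 139}} = \sqrt{1712 + \frac{-344 + 11449}{23476}} = \sqrt{1712 + 11105 \cdot \frac{1}{23476}} = \sqrt{1712 + \frac{11105}{23476}} = \sqrt{\frac{40202017}{23476}} = \frac{\sqrt{235945637773}}{11738}$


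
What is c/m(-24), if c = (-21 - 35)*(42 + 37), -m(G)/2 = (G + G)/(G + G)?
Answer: 2212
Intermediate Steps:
m(G) = -2 (m(G) = -2*(G + G)/(G + G) = -2*2*G/(2*G) = -2*2*G*1/(2*G) = -2*1 = -2)
c = -4424 (c = -56*79 = -4424)
c/m(-24) = -4424/(-2) = -4424*(-½) = 2212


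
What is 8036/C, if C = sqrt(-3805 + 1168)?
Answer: -8036*I*sqrt(293)/879 ≈ -156.49*I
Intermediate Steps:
C = 3*I*sqrt(293) (C = sqrt(-2637) = 3*I*sqrt(293) ≈ 51.352*I)
8036/C = 8036/((3*I*sqrt(293))) = 8036*(-I*sqrt(293)/879) = -8036*I*sqrt(293)/879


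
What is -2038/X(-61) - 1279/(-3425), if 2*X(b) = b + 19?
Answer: 7007009/71925 ≈ 97.421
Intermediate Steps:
X(b) = 19/2 + b/2 (X(b) = (b + 19)/2 = (19 + b)/2 = 19/2 + b/2)
-2038/X(-61) - 1279/(-3425) = -2038/(19/2 + (½)*(-61)) - 1279/(-3425) = -2038/(19/2 - 61/2) - 1279*(-1/3425) = -2038/(-21) + 1279/3425 = -2038*(-1/21) + 1279/3425 = 2038/21 + 1279/3425 = 7007009/71925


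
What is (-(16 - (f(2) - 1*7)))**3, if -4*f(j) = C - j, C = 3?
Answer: -804357/64 ≈ -12568.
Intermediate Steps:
f(j) = -3/4 + j/4 (f(j) = -(3 - j)/4 = -3/4 + j/4)
(-(16 - (f(2) - 1*7)))**3 = (-(16 - ((-3/4 + (1/4)*2) - 1*7)))**3 = (-(16 - ((-3/4 + 1/2) - 7)))**3 = (-(16 - (-1/4 - 7)))**3 = (-(16 - 1*(-29/4)))**3 = (-(16 + 29/4))**3 = (-1*93/4)**3 = (-93/4)**3 = -804357/64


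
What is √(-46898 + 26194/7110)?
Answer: I*√65850170735/1185 ≈ 216.55*I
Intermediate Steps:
√(-46898 + 26194/7110) = √(-46898 + 26194*(1/7110)) = √(-46898 + 13097/3555) = √(-166709293/3555) = I*√65850170735/1185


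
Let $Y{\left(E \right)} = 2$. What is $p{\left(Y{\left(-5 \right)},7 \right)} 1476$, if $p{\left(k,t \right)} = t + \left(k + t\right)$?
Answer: $23616$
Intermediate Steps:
$p{\left(k,t \right)} = k + 2 t$
$p{\left(Y{\left(-5 \right)},7 \right)} 1476 = \left(2 + 2 \cdot 7\right) 1476 = \left(2 + 14\right) 1476 = 16 \cdot 1476 = 23616$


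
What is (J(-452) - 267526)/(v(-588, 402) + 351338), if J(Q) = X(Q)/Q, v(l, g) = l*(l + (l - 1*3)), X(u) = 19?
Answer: -120921771/472154680 ≈ -0.25611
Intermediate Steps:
v(l, g) = l*(-3 + 2*l) (v(l, g) = l*(l + (l - 3)) = l*(l + (-3 + l)) = l*(-3 + 2*l))
J(Q) = 19/Q
(J(-452) - 267526)/(v(-588, 402) + 351338) = (19/(-452) - 267526)/(-588*(-3 + 2*(-588)) + 351338) = (19*(-1/452) - 267526)/(-588*(-3 - 1176) + 351338) = (-19/452 - 267526)/(-588*(-1179) + 351338) = -120921771/(452*(693252 + 351338)) = -120921771/452/1044590 = -120921771/452*1/1044590 = -120921771/472154680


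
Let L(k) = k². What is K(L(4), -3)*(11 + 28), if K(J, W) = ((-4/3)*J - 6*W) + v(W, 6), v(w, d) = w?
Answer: -247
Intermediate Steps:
K(J, W) = -5*W - 4*J/3 (K(J, W) = ((-4/3)*J - 6*W) + W = ((-4*⅓)*J - 6*W) + W = (-4*J/3 - 6*W) + W = (-6*W - 4*J/3) + W = -5*W - 4*J/3)
K(L(4), -3)*(11 + 28) = (-5*(-3) - 4/3*4²)*(11 + 28) = (15 - 4/3*16)*39 = (15 - 64/3)*39 = -19/3*39 = -247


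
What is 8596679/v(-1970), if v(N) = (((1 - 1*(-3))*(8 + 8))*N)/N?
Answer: 8596679/64 ≈ 1.3432e+5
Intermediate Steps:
v(N) = 64 (v(N) = (((1 + 3)*16)*N)/N = ((4*16)*N)/N = (64*N)/N = 64)
8596679/v(-1970) = 8596679/64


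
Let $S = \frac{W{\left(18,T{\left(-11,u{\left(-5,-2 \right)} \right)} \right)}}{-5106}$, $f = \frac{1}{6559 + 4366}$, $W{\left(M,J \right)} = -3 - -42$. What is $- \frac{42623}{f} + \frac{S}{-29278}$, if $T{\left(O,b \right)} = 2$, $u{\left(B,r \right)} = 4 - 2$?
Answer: $- \frac{23204190481903887}{49831156} \approx -4.6566 \cdot 10^{8}$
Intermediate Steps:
$u{\left(B,r \right)} = 2$
$W{\left(M,J \right)} = 39$ ($W{\left(M,J \right)} = -3 + 42 = 39$)
$f = \frac{1}{10925} \approx 9.1533 \cdot 10^{-5}$
$S = - \frac{13}{1702}$ ($S = \frac{39}{-5106} = 39 \left(- \frac{1}{5106}\right) = - \frac{13}{1702} \approx -0.0076381$)
$- \frac{42623}{f} + \frac{S}{-29278} = - 42623 \frac{1}{\frac{1}{10925}} - \frac{13}{1702 \left(-29278\right)} = \left(-42623\right) 10925 - - \frac{13}{49831156} = -465656275 + \frac{13}{49831156} = - \frac{23204190481903887}{49831156}$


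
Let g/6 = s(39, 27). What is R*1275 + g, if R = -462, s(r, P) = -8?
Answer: -589098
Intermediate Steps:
g = -48 (g = 6*(-8) = -48)
R*1275 + g = -462*1275 - 48 = -589050 - 48 = -589098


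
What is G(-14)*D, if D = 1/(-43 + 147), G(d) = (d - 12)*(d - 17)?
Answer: 31/4 ≈ 7.7500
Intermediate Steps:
G(d) = (-17 + d)*(-12 + d) (G(d) = (-12 + d)*(-17 + d) = (-17 + d)*(-12 + d))
D = 1/104 ≈ 0.0096154
G(-14)*D = (204 + (-14)**2 - 29*(-14))*(1/104) = (204 + 196 + 406)*(1/104) = 806*(1/104) = 31/4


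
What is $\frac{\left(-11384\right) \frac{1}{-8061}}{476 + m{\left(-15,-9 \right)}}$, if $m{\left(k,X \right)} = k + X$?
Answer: $\frac{2846}{910893} \approx 0.0031244$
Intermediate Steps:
$m{\left(k,X \right)} = X + k$
$\frac{\left(-11384\right) \frac{1}{-8061}}{476 + m{\left(-15,-9 \right)}} = \frac{\left(-11384\right) \frac{1}{-8061}}{476 - 24} = \frac{\left(-11384\right) \left(- \frac{1}{8061}\right)}{476 - 24} = \frac{11384}{8061 \cdot 452} = \frac{11384}{8061} \cdot \frac{1}{452} = \frac{2846}{910893}$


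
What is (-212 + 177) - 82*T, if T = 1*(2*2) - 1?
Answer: -281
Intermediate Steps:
T = 3 (T = 1*4 - 1 = 4 - 1 = 3)
(-212 + 177) - 82*T = (-212 + 177) - 82*3 = -35 - 246 = -281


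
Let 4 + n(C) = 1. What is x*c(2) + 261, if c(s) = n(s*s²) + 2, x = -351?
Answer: 612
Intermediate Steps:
n(C) = -3 (n(C) = -4 + 1 = -3)
c(s) = -1 (c(s) = -3 + 2 = -1)
x*c(2) + 261 = -351*(-1) + 261 = 351 + 261 = 612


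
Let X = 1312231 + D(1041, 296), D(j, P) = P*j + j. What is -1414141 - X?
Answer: -3035549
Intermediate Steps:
D(j, P) = j + P*j
X = 1621408 (X = 1312231 + 1041*(1 + 296) = 1312231 + 1041*297 = 1312231 + 309177 = 1621408)
-1414141 - X = -1414141 - 1*1621408 = -1414141 - 1621408 = -3035549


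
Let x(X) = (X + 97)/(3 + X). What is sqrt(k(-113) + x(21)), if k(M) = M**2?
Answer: sqrt(459861)/6 ≈ 113.02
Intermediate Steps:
x(X) = (97 + X)/(3 + X)
sqrt(k(-113) + x(21)) = sqrt((-113)**2 + (97 + 21)/(3 + 21)) = sqrt(12769 + 118/24) = sqrt(12769 + (1/24)*118) = sqrt(12769 + 59/12) = sqrt(153287/12) = sqrt(459861)/6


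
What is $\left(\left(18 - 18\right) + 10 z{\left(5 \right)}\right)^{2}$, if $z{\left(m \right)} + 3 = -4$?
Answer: $4900$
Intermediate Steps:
$z{\left(m \right)} = -7$ ($z{\left(m \right)} = -3 - 4 = -7$)
$\left(\left(18 - 18\right) + 10 z{\left(5 \right)}\right)^{2} = \left(\left(18 - 18\right) + 10 \left(-7\right)\right)^{2} = \left(0 - 70\right)^{2} = \left(-70\right)^{2} = 4900$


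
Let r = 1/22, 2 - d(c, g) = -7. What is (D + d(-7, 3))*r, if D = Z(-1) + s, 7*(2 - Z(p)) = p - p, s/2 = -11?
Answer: -1/2 ≈ -0.50000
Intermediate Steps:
d(c, g) = 9 (d(c, g) = 2 - 1*(-7) = 2 + 7 = 9)
s = -22 (s = 2*(-11) = -22)
Z(p) = 2 (Z(p) = 2 - (p - p)/7 = 2 - 1/7*0 = 2 + 0 = 2)
r = 1/22 ≈ 0.045455
D = -20 (D = 2 - 22 = -20)
(D + d(-7, 3))*r = (-20 + 9)*(1/22) = -11*1/22 = -1/2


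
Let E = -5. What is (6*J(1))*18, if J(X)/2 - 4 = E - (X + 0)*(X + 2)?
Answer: -864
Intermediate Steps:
J(X) = -2 - 2*X*(2 + X) (J(X) = 8 + 2*(-5 - (X + 0)*(X + 2)) = 8 + 2*(-5 - X*(2 + X)) = 8 + (-10 - 2*X*(2 + X)) = -2 - 2*X*(2 + X))
(6*J(1))*18 = (6*(-2 - 4*1 - 2*1**2))*18 = (6*(-2 - 4 - 2*1))*18 = (6*(-2 - 4 - 2))*18 = (6*(-8))*18 = -48*18 = -864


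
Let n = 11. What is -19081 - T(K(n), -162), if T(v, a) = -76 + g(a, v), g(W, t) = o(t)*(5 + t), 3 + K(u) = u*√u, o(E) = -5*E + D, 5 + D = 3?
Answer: -12376 - 33*√11 ≈ -12485.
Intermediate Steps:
D = -2 (D = -5 + 3 = -2)
o(E) = -2 - 5*E (o(E) = -5*E - 2 = -2 - 5*E)
K(u) = -3 + u^(3/2) (K(u) = -3 + u*√u = -3 + u^(3/2))
g(W, t) = (-2 - 5*t)*(5 + t)
T(v, a) = -76 - (2 + 5*v)*(5 + v)
-19081 - T(K(n), -162) = -19081 - (-76 - (2 + 5*(-3 + 11^(3/2)))*(5 + (-3 + 11^(3/2)))) = -19081 - (-76 - (2 + 5*(-3 + 11*√11))*(5 + (-3 + 11*√11))) = -19081 - (-76 - (2 + (-15 + 55*√11))*(2 + 11*√11)) = -19081 - (-76 - (-13 + 55*√11)*(2 + 11*√11)) = -19081 + (76 + (-13 + 55*√11)*(2 + 11*√11)) = -19005 + (-13 + 55*√11)*(2 + 11*√11)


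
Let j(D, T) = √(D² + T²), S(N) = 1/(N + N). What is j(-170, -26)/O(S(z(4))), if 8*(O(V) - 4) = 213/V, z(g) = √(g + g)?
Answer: -16*√7394/45337 + 852*√3697/45337 ≈ 1.1123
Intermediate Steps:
z(g) = √2*√g (z(g) = √(2*g) = √2*√g)
S(N) = 1/(2*N)
O(V) = 4 + 213/(8*V) (O(V) = 4 + (213/V)/8 = 4 + 213/(8*V))
j(-170, -26)/O(S(z(4))) = √((-170)² + (-26)²)/(4 + 213/(8*((1/(2*((√2*√4))))))) = √(28900 + 676)/(4 + 213/(8*((1/(2*((√2*2))))))) = √29576/(4 + 213/(8*((1/(2*((2*√2))))))) = (2*√7394)/(4 + 213/(8*(((√2/4)/2)))) = (2*√7394)/(4 + 213/(8*((√2/8)))) = (2*√7394)/(4 + 213*(4*√2)/8) = (2*√7394)/(4 + 213*√2/2) = 2*√7394/(4 + 213*√2/2)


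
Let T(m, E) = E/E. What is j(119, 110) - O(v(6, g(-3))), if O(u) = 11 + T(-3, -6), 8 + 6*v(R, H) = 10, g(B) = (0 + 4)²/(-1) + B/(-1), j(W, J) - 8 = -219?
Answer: -223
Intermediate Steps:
T(m, E) = 1
j(W, J) = -211 (j(W, J) = 8 - 219 = -211)
g(B) = -16 - B (g(B) = 4²*(-1) + B*(-1) = 16*(-1) - B = -16 - B)
v(R, H) = ⅓ (v(R, H) = -4/3 + (⅙)*10 = -4/3 + 5/3 = ⅓)
O(u) = 12 (O(u) = 11 + 1 = 12)
j(119, 110) - O(v(6, g(-3))) = -211 - 1*12 = -211 - 12 = -223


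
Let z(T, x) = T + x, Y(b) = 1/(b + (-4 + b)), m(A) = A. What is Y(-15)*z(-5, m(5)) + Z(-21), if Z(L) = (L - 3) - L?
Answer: -3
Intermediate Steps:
Y(b) = 1/(-4 + 2*b)
Z(L) = -3 (Z(L) = (-3 + L) - L = -3)
Y(-15)*z(-5, m(5)) + Z(-21) = (1/(2*(-2 - 15)))*(-5 + 5) - 3 = ((1/2)/(-17))*0 - 3 = ((1/2)*(-1/17))*0 - 3 = -1/34*0 - 3 = 0 - 3 = -3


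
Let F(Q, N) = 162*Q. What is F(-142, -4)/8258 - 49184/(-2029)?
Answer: 179743178/8377741 ≈ 21.455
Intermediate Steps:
F(-142, -4)/8258 - 49184/(-2029) = (162*(-142))/8258 - 49184/(-2029) = -23004*1/8258 - 49184*(-1/2029) = -11502/4129 + 49184/2029 = 179743178/8377741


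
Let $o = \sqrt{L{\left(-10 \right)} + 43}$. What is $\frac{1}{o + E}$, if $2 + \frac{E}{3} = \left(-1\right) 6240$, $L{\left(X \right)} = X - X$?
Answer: $- \frac{18726}{350663033} - \frac{\sqrt{43}}{350663033} \approx -5.342 \cdot 10^{-5}$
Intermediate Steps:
$L{\left(X \right)} = 0$
$o = \sqrt{43}$ ($o = \sqrt{0 + 43} = \sqrt{43} \approx 6.5574$)
$E = -18726$ ($E = -6 + 3 \left(\left(-1\right) 6240\right) = -6 + 3 \left(-6240\right) = -6 - 18720 = -18726$)
$\frac{1}{o + E} = \frac{1}{\sqrt{43} - 18726} = \frac{1}{-18726 + \sqrt{43}}$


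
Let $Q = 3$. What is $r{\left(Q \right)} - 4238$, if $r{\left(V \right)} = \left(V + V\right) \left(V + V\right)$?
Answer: $-4202$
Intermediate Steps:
$r{\left(V \right)} = 4 V^{2}$ ($r{\left(V \right)} = 2 V 2 V = 4 V^{2}$)
$r{\left(Q \right)} - 4238 = 4 \cdot 3^{2} - 4238 = 4 \cdot 9 - 4238 = 36 - 4238 = -4202$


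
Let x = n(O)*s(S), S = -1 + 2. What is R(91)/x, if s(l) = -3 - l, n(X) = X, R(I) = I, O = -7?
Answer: 13/4 ≈ 3.2500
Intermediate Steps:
S = 1
x = 28 (x = -7*(-3 - 1*1) = -7*(-3 - 1) = -7*(-4) = 28)
R(91)/x = 91/28 = 91*(1/28) = 13/4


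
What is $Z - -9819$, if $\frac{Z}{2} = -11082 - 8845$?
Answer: $-30035$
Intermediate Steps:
$Z = -39854$ ($Z = 2 \left(-11082 - 8845\right) = 2 \left(-19927\right) = -39854$)
$Z - -9819 = -39854 - -9819 = -39854 + 9819 = -30035$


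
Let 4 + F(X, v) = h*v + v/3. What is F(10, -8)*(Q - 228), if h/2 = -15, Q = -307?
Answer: -374500/3 ≈ -1.2483e+5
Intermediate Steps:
h = -30 (h = 2*(-15) = -30)
F(X, v) = -4 - 89*v/3 (F(X, v) = -4 + (-30*v + v/3) = -4 - 89*v/3)
F(10, -8)*(Q - 228) = (-4 - 89/3*(-8))*(-307 - 228) = (-4 + 712/3)*(-535) = (700/3)*(-535) = -374500/3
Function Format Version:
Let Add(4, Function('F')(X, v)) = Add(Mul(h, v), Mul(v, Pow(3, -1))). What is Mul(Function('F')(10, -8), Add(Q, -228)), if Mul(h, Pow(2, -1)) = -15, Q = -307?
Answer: Rational(-374500, 3) ≈ -1.2483e+5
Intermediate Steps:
h = -30 (h = Mul(2, -15) = -30)
Function('F')(X, v) = Add(-4, Mul(Rational(-89, 3), v)) (Function('F')(X, v) = Add(-4, Add(Mul(-30, v), Mul(v, Pow(3, -1)))) = Add(-4, Add(Mul(-30, v), Mul(v, Rational(1, 3)))) = Add(-4, Add(Mul(-30, v), Mul(Rational(1, 3), v))) = Add(-4, Mul(Rational(-89, 3), v)))
Mul(Function('F')(10, -8), Add(Q, -228)) = Mul(Add(-4, Mul(Rational(-89, 3), -8)), Add(-307, -228)) = Mul(Add(-4, Rational(712, 3)), -535) = Mul(Rational(700, 3), -535) = Rational(-374500, 3)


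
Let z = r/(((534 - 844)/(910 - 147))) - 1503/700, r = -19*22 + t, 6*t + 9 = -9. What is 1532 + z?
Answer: 55683417/21700 ≈ 2566.1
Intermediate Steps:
t = -3 (t = -3/2 + (1/6)*(-9) = -3/2 - 3/2 = -3)
r = -421 (r = -19*22 - 3 = -418 - 3 = -421)
z = 22439017/21700 (z = -421*(910 - 147)/(534 - 844) - 1503/700 = -421/((-310/763)) - 1503*1/700 = -421/((-310*1/763)) - 1503/700 = -421/(-310/763) - 1503/700 = -421*(-763/310) - 1503/700 = 321223/310 - 1503/700 = 22439017/21700 ≈ 1034.1)
1532 + z = 1532 + 22439017/21700 = 55683417/21700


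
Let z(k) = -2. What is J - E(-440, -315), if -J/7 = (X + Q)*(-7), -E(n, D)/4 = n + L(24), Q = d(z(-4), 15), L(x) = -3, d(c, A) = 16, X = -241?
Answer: -12797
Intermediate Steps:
Q = 16
E(n, D) = 12 - 4*n (E(n, D) = -4*(n - 3) = -4*(-3 + n) = 12 - 4*n)
J = -11025 (J = -7*(-241 + 16)*(-7) = -(-1575)*(-7) = -7*1575 = -11025)
J - E(-440, -315) = -11025 - (12 - 4*(-440)) = -11025 - (12 + 1760) = -11025 - 1*1772 = -11025 - 1772 = -12797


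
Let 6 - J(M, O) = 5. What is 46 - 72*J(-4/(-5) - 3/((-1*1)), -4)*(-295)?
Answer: 21286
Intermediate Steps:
J(M, O) = 1 (J(M, O) = 6 - 1*5 = 6 - 5 = 1)
46 - 72*J(-4/(-5) - 3/((-1*1)), -4)*(-295) = 46 - 72*1*(-295) = 46 - 72*(-295) = 46 + 21240 = 21286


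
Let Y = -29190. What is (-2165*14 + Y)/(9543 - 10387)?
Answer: 14875/211 ≈ 70.498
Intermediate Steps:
(-2165*14 + Y)/(9543 - 10387) = (-2165*14 - 29190)/(9543 - 10387) = (-30310 - 29190)/(-844) = -59500*(-1/844) = 14875/211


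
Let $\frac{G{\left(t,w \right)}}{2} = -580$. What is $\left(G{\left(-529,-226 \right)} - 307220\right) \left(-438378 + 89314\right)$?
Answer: $107644356320$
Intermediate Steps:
$G{\left(t,w \right)} = -1160$ ($G{\left(t,w \right)} = 2 \left(-580\right) = -1160$)
$\left(G{\left(-529,-226 \right)} - 307220\right) \left(-438378 + 89314\right) = \left(-1160 - 307220\right) \left(-438378 + 89314\right) = \left(-308380\right) \left(-349064\right) = 107644356320$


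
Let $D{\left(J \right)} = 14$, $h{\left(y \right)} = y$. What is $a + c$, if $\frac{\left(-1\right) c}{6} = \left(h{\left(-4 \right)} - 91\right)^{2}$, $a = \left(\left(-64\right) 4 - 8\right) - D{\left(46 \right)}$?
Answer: $-54428$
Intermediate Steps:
$a = -278$ ($a = \left(\left(-64\right) 4 - 8\right) - 14 = \left(-256 - 8\right) - 14 = -264 - 14 = -278$)
$c = -54150$ ($c = - 6 \left(-4 - 91\right)^{2} = - 6 \left(-95\right)^{2} = \left(-6\right) 9025 = -54150$)
$a + c = -278 - 54150 = -54428$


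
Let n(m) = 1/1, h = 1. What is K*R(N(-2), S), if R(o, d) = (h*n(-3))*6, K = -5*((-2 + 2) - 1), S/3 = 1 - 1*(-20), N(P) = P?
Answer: 30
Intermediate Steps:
S = 63 (S = 3*(1 - 1*(-20)) = 3*(1 + 20) = 3*21 = 63)
K = 5 (K = -5*(0 - 1) = -5*(-1) = 5)
n(m) = 1
R(o, d) = 6 (R(o, d) = (1*1)*6 = 1*6 = 6)
K*R(N(-2), S) = 5*6 = 30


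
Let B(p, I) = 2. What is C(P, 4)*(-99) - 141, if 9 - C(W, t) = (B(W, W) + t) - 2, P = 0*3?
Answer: -636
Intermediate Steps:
P = 0
C(W, t) = 9 - t (C(W, t) = 9 - ((2 + t) - 2) = 9 - t)
C(P, 4)*(-99) - 141 = (9 - 1*4)*(-99) - 141 = (9 - 4)*(-99) - 141 = 5*(-99) - 141 = -495 - 141 = -636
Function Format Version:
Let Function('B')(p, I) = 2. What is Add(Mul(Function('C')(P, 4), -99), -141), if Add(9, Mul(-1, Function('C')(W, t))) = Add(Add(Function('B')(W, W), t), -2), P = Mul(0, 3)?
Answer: -636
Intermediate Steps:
P = 0
Function('C')(W, t) = Add(9, Mul(-1, t)) (Function('C')(W, t) = Add(9, Mul(-1, Add(Add(2, t), -2))) = Add(9, Mul(-1, t)))
Add(Mul(Function('C')(P, 4), -99), -141) = Add(Mul(Add(9, Mul(-1, 4)), -99), -141) = Add(Mul(Add(9, -4), -99), -141) = Add(Mul(5, -99), -141) = Add(-495, -141) = -636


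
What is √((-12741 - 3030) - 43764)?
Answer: 63*I*√15 ≈ 244.0*I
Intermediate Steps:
√((-12741 - 3030) - 43764) = √(-15771 - 43764) = √(-59535) = 63*I*√15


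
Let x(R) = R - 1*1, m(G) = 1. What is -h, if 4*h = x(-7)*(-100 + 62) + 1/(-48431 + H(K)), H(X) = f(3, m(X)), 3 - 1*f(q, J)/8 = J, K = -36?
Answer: -14718159/193660 ≈ -76.000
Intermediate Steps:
x(R) = -1 + R (x(R) = R - 1 = -1 + R)
f(q, J) = 24 - 8*J
H(X) = 16 (H(X) = 24 - 8*1 = 24 - 8 = 16)
h = 14718159/193660 (h = ((-1 - 7)*(-100 + 62) + 1/(-48431 + 16))/4 = (-8*(-38) + 1/(-48415))/4 = (304 - 1/48415)/4 = (¼)*(14718159/48415) = 14718159/193660 ≈ 76.000)
-h = -1*14718159/193660 = -14718159/193660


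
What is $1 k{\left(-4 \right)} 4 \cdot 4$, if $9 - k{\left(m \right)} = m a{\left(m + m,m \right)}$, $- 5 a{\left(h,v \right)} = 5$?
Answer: $80$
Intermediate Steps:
$a{\left(h,v \right)} = -1$ ($a{\left(h,v \right)} = \left(- \frac{1}{5}\right) 5 = -1$)
$k{\left(m \right)} = 9 + m$ ($k{\left(m \right)} = 9 - m \left(-1\right) = 9 - - m = 9 + m$)
$1 k{\left(-4 \right)} 4 \cdot 4 = 1 \left(9 - 4\right) 4 \cdot 4 = 1 \cdot 5 \cdot 16 = 5 \cdot 16 = 80$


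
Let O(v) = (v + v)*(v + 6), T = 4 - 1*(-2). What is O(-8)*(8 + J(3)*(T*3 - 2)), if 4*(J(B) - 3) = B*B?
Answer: 2944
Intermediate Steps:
J(B) = 3 + B²/4 (J(B) = 3 + (B*B)/4 = 3 + B²/4)
T = 6 (T = 4 + 2 = 6)
O(v) = 2*v*(6 + v) (O(v) = (2*v)*(6 + v) = 2*v*(6 + v))
O(-8)*(8 + J(3)*(T*3 - 2)) = (2*(-8)*(6 - 8))*(8 + (3 + (¼)*3²)*(6*3 - 2)) = (2*(-8)*(-2))*(8 + (3 + (¼)*9)*(18 - 2)) = 32*(8 + (3 + 9/4)*16) = 32*(8 + (21/4)*16) = 32*(8 + 84) = 32*92 = 2944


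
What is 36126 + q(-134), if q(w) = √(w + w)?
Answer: 36126 + 2*I*√67 ≈ 36126.0 + 16.371*I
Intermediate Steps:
q(w) = √2*√w (q(w) = √(2*w) = √2*√w)
36126 + q(-134) = 36126 + √2*√(-134) = 36126 + √2*(I*√134) = 36126 + 2*I*√67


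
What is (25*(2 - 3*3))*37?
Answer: -6475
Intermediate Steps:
(25*(2 - 3*3))*37 = (25*(2 - 9))*37 = (25*(-7))*37 = -175*37 = -6475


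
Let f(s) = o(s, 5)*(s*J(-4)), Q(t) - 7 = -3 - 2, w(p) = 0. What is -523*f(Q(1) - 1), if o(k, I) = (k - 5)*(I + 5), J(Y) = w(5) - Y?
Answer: 83680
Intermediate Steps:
J(Y) = -Y (J(Y) = 0 - Y = -Y)
Q(t) = 2 (Q(t) = 7 + (-3 - 2) = 7 - 5 = 2)
o(k, I) = (-5 + k)*(5 + I)
f(s) = 4*s*(-50 + 10*s) (f(s) = (-25 - 5*5 + 5*s + 5*s)*(s*(-1*(-4))) = (-25 - 25 + 5*s + 5*s)*(s*4) = (-50 + 10*s)*(4*s) = 4*s*(-50 + 10*s))
-523*f(Q(1) - 1) = -20920*(2 - 1)*(-5 + (2 - 1)) = -20920*(-5 + 1) = -20920*(-4) = -523*(-160) = 83680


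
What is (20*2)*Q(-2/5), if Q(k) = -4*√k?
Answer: -32*I*√10 ≈ -101.19*I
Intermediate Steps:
(20*2)*Q(-2/5) = (20*2)*(-4*I*√10/5) = 40*(-4*I*√10/5) = -32*I*√10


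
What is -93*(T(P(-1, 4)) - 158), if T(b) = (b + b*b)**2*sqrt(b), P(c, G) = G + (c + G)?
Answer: 14694 - 291648*sqrt(7) ≈ -7.5693e+5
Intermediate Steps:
P(c, G) = c + 2*G (P(c, G) = G + (G + c) = c + 2*G)
T(b) = sqrt(b)*(b + b**2)**2 (T(b) = (b + b**2)**2*sqrt(b) = sqrt(b)*(b + b**2)**2)
-93*(T(P(-1, 4)) - 158) = -93*((-1 + 2*4)**(5/2)*(1 + (-1 + 2*4))**2 - 158) = -93*((-1 + 8)**(5/2)*(1 + (-1 + 8))**2 - 158) = -93*(7**(5/2)*(1 + 7)**2 - 158) = -93*((49*sqrt(7))*8**2 - 158) = -93*((49*sqrt(7))*64 - 158) = -93*(3136*sqrt(7) - 158) = -93*(-158 + 3136*sqrt(7)) = 14694 - 291648*sqrt(7)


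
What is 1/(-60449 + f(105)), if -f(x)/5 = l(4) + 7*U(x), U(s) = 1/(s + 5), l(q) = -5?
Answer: -22/1329335 ≈ -1.6550e-5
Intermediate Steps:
U(s) = 1/(5 + s)
f(x) = 25 - 35/(5 + x) (f(x) = -5*(-5 + 7/(5 + x)) = 25 - 35/(5 + x))
1/(-60449 + f(105)) = 1/(-60449 + 5*(18 + 5*105)/(5 + 105)) = 1/(-60449 + 5*(18 + 525)/110) = 1/(-60449 + 5*(1/110)*543) = 1/(-60449 + 543/22) = 1/(-1329335/22) = -22/1329335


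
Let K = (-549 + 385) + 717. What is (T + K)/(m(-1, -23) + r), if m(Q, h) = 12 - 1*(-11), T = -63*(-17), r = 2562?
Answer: 1624/2585 ≈ 0.62824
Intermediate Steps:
T = 1071
m(Q, h) = 23 (m(Q, h) = 12 + 11 = 23)
K = 553 (K = -164 + 717 = 553)
(T + K)/(m(-1, -23) + r) = (1071 + 553)/(23 + 2562) = 1624/2585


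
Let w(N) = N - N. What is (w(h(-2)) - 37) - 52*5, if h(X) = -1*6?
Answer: -297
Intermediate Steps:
h(X) = -6
w(N) = 0
(w(h(-2)) - 37) - 52*5 = (0 - 37) - 52*5 = -37 - 260 = -297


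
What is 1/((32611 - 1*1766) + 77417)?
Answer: 1/108262 ≈ 9.2369e-6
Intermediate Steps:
1/((32611 - 1*1766) + 77417) = 1/((32611 - 1766) + 77417) = 1/(30845 + 77417) = 1/108262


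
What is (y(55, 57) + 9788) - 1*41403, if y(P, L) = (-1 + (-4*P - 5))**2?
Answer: 19461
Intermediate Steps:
y(P, L) = (-6 - 4*P)**2 (y(P, L) = (-1 + (-5 - 4*P))**2 = (-6 - 4*P)**2)
(y(55, 57) + 9788) - 1*41403 = (4*(3 + 2*55)**2 + 9788) - 1*41403 = (4*(3 + 110)**2 + 9788) - 41403 = (4*113**2 + 9788) - 41403 = (4*12769 + 9788) - 41403 = (51076 + 9788) - 41403 = 60864 - 41403 = 19461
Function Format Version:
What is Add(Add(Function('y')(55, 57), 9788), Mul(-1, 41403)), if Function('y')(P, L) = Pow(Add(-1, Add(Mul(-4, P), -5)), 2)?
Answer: 19461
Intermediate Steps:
Function('y')(P, L) = Pow(Add(-6, Mul(-4, P)), 2) (Function('y')(P, L) = Pow(Add(-1, Add(-5, Mul(-4, P))), 2) = Pow(Add(-6, Mul(-4, P)), 2))
Add(Add(Function('y')(55, 57), 9788), Mul(-1, 41403)) = Add(Add(Mul(4, Pow(Add(3, Mul(2, 55)), 2)), 9788), Mul(-1, 41403)) = Add(Add(Mul(4, Pow(Add(3, 110), 2)), 9788), -41403) = Add(Add(Mul(4, Pow(113, 2)), 9788), -41403) = Add(Add(Mul(4, 12769), 9788), -41403) = Add(Add(51076, 9788), -41403) = Add(60864, -41403) = 19461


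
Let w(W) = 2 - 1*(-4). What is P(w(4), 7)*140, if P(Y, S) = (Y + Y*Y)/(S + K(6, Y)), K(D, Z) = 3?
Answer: 588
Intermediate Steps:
w(W) = 6 (w(W) = 2 + 4 = 6)
P(Y, S) = (Y + Y²)/(3 + S) (P(Y, S) = (Y + Y*Y)/(S + 3) = (Y + Y²)/(3 + S))
P(w(4), 7)*140 = (6*(1 + 6)/(3 + 7))*140 = (6*7/10)*140 = (6*(⅒)*7)*140 = (21/5)*140 = 588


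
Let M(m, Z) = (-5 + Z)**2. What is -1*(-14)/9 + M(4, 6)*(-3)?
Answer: -13/9 ≈ -1.4444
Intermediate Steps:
-1*(-14)/9 + M(4, 6)*(-3) = -1*(-14)/9 + (-5 + 6)**2*(-3) = 14*(1/9) + 1**2*(-3) = 14/9 + 1*(-3) = 14/9 - 3 = -13/9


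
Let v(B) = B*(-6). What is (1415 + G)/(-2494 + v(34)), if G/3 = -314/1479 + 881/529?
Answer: -185082324/351815153 ≈ -0.52608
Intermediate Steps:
v(B) = -6*B
G = 1136893/260797 (G = 3*(-314/1479 + 881/529) = 3*(1136893/782391) = 1136893/260797 ≈ 4.3593)
(1415 + G)/(-2494 + v(34)) = (1415 + 1136893/260797)/(-2494 - 6*34) = 370164648/(260797*(-2494 - 204)) = (370164648/260797)/(-2698) = (370164648/260797)*(-1/2698) = -185082324/351815153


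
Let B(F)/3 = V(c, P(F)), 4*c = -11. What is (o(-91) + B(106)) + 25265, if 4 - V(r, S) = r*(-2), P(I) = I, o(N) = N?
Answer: 50339/2 ≈ 25170.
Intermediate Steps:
c = -11/4 (c = (1/4)*(-11) = -11/4 ≈ -2.7500)
V(r, S) = 4 + 2*r (V(r, S) = 4 - r*(-2) = 4 - (-2)*r = 4 + 2*r)
B(F) = -9/2 (B(F) = 3*(4 + 2*(-11/4)) = 3*(4 - 11/2) = 3*(-3/2) = -9/2)
(o(-91) + B(106)) + 25265 = (-91 - 9/2) + 25265 = -191/2 + 25265 = 50339/2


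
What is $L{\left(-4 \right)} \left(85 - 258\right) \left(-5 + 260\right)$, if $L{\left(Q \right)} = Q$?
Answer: $176460$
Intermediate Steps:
$L{\left(-4 \right)} \left(85 - 258\right) \left(-5 + 260\right) = - 4 \left(85 - 258\right) \left(-5 + 260\right) = - 4 \left(\left(-173\right) 255\right) = \left(-4\right) \left(-44115\right) = 176460$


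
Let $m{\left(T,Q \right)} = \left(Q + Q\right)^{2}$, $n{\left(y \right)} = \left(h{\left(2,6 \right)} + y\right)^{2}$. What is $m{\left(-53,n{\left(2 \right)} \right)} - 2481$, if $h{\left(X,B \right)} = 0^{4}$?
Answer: $-2417$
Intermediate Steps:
$h{\left(X,B \right)} = 0$
$n{\left(y \right)} = y^{2}$ ($n{\left(y \right)} = \left(0 + y\right)^{2} = y^{2}$)
$m{\left(T,Q \right)} = 4 Q^{2}$ ($m{\left(T,Q \right)} = \left(2 Q\right)^{2} = 4 Q^{2}$)
$m{\left(-53,n{\left(2 \right)} \right)} - 2481 = 4 \left(2^{2}\right)^{2} - 2481 = 4 \cdot 4^{2} - 2481 = 4 \cdot 16 - 2481 = 64 - 2481 = -2417$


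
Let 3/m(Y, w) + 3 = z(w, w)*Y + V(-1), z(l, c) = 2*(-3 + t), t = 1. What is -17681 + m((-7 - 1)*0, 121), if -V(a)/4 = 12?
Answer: -300578/17 ≈ -17681.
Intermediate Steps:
z(l, c) = -4 (z(l, c) = 2*(-3 + 1) = 2*(-2) = -4)
V(a) = -48 (V(a) = -4*12 = -48)
m(Y, w) = 3/(-51 - 4*Y) (m(Y, w) = 3/(-3 + (-4*Y - 48)) = 3/(-3 + (-48 - 4*Y)) = 3/(-51 - 4*Y))
-17681 + m((-7 - 1)*0, 121) = -17681 - 3/(51 + 4*((-7 - 1)*0)) = -17681 - 3/(51 + 4*(-8*0)) = -17681 - 3/(51 + 4*0) = -17681 - 3/(51 + 0) = -17681 - 3/51 = -17681 - 3*1/51 = -17681 - 1/17 = -300578/17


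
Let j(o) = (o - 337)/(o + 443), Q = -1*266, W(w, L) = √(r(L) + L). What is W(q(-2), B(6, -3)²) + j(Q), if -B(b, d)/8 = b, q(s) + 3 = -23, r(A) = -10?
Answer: -201/59 + √2294 ≈ 44.489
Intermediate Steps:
q(s) = -26 (q(s) = -3 - 23 = -26)
B(b, d) = -8*b
W(w, L) = √(-10 + L)
Q = -266
j(o) = (-337 + o)/(443 + o)
W(q(-2), B(6, -3)²) + j(Q) = √(-10 + (-8*6)²) + (-337 - 266)/(443 - 266) = √(-10 + (-48)²) - 603/177 = √(-10 + 2304) + (1/177)*(-603) = √2294 - 201/59 = -201/59 + √2294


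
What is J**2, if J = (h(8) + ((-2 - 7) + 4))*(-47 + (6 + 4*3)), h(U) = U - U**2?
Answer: 3129361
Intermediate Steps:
J = 1769 (J = (8*(1 - 1*8) + ((-2 - 7) + 4))*(-47 + (6 + 4*3)) = (8*(1 - 8) + (-9 + 4))*(-47 + (6 + 12)) = (8*(-7) - 5)*(-47 + 18) = (-56 - 5)*(-29) = -61*(-29) = 1769)
J**2 = 1769**2 = 3129361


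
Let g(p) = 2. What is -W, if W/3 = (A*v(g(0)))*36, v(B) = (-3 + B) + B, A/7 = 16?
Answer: -12096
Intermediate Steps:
A = 112 (A = 7*16 = 112)
v(B) = -3 + 2*B
W = 12096 (W = 3*((112*(-3 + 2*2))*36) = 3*((112*(-3 + 4))*36) = 3*((112*1)*36) = 3*(112*36) = 3*4032 = 12096)
-W = -1*12096 = -12096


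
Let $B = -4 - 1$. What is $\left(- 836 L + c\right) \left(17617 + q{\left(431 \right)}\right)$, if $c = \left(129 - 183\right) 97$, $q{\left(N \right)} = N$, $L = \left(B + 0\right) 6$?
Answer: $358108416$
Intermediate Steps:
$B = -5$
$L = -30$ ($L = \left(-5 + 0\right) 6 = \left(-5\right) 6 = -30$)
$c = -5238$ ($c = \left(-54\right) 97 = -5238$)
$\left(- 836 L + c\right) \left(17617 + q{\left(431 \right)}\right) = \left(\left(-836\right) \left(-30\right) - 5238\right) \left(17617 + 431\right) = \left(25080 - 5238\right) 18048 = 19842 \cdot 18048 = 358108416$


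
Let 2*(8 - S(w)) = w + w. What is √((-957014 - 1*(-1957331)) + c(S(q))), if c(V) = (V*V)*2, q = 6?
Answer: 5*√40013 ≈ 1000.2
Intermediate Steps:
S(w) = 8 - w (S(w) = 8 - (w + w)/2 = 8 - w)
c(V) = 2*V² (c(V) = V²*2 = 2*V²)
√((-957014 - 1*(-1957331)) + c(S(q))) = √((-957014 - 1*(-1957331)) + 2*(8 - 1*6)²) = √((-957014 + 1957331) + 2*(8 - 6)²) = √(1000317 + 2*2²) = √(1000317 + 2*4) = √(1000317 + 8) = √1000325 = 5*√40013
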